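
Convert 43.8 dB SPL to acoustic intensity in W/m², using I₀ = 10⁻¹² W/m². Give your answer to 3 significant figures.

2.40e-08 W/m²

L = 10·log₁₀(I/I₀) ⇒ I = I₀·10^(L/10) = 10⁻¹² × 10^4.38.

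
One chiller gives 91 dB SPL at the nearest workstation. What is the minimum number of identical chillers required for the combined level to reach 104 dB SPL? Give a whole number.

N identical sources give L₁ + 10·log₁₀ N, so require 10·log₁₀ N ≥ 104 − 91 = 13.0 dB.
N ≥ 10^(13.0/10) = 19.953, so N = 20.

20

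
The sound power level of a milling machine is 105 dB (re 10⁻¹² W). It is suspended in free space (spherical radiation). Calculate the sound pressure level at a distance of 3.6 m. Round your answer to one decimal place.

L_p = L_w − 10·log₁₀(4π·r²) with r = 3.6 m.
4π·r² = 162.9 m², 10·log₁₀ of that is 22.118 dB.
L_p = 105 − 22.118 = 82.88 dB.

82.9 dB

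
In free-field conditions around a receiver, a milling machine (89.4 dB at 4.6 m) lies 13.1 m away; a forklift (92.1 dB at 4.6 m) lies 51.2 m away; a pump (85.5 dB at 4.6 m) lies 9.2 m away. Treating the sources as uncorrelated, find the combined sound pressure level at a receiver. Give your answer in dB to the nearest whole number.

83 dB

First find each source's level at the receiver (point-source: −20·log₁₀(r/r_ref)), then combine on an intensity basis.
milling machine: 89.4 − 20·log₁₀(13.1/4.6) = 89.4 − 9.09 = 80.31 dB.
forklift: 92.1 − 20·log₁₀(51.2/4.6) = 92.1 − 20.93 = 71.17 dB.
pump: 85.5 − 20·log₁₀(9.2/4.6) = 85.5 − 6.02 = 79.48 dB.
Σ 10^(L/10) = 2.092e+08 → L_total = 10·log₁₀(2.092e+08) = 83.21 dB.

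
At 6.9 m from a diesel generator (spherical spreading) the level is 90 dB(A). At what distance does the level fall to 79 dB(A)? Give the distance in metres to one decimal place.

24.5 m

Point-source spreading drops the level by 20·log₁₀(r₂/r₁); inverting, r₂/r₁ = 10^(ΔL/20).
r₂ = 6.9·10^((90−79)/20) = 6.9·10^(11.0/20) = 24.48 m.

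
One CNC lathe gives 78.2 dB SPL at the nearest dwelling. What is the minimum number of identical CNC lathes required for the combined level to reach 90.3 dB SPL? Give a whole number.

17

N identical sources give L₁ + 10·log₁₀ N, so require 10·log₁₀ N ≥ 90.3 − 78.2 = 12.1 dB.
N ≥ 10^(12.1/10) = 16.218, so N = 17.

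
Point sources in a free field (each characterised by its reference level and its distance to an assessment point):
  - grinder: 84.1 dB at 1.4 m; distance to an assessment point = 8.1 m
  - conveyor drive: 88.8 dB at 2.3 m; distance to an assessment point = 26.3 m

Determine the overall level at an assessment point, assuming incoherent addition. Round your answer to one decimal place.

71.3 dB

Propagate each source to the receiver with L = L_ref − 20·log₁₀(r/r_ref), then add intensities.
grinder: 84.1 − 20·log₁₀(8.1/1.4) = 84.1 − 15.25 = 68.85 dB.
conveyor drive: 88.8 − 20·log₁₀(26.3/2.3) = 88.8 − 21.16 = 67.64 dB.
Σ 10^(L/10) = 1.348e+07 → L_total = 10·log₁₀(1.348e+07) = 71.30 dB.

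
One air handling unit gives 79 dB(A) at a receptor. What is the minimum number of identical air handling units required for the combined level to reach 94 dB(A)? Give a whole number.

32

N identical sources give L₁ + 10·log₁₀ N, so require 10·log₁₀ N ≥ 94 − 79 = 15.0 dB.
N ≥ 10^(15.0/10) = 31.623, so N = 32.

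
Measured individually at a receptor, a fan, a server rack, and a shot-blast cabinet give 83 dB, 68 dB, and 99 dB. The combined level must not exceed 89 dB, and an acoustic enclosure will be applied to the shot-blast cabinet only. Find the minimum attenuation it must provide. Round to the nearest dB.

11 dB

The untreated sources together contribute 10^(83/10) + 10^(68/10) = 2.058e+08, i.e. 83.14 dB.
The limit corresponds to 10^(89/10) = 7.943e+08; subtracting the fixed part leaves 5.885e+08 for the shot-blast cabinet, i.e. 87.70 dB.
So the shot-blast cabinet must be reduced from 99 to 87.70 dB: IL = 11.30 dB.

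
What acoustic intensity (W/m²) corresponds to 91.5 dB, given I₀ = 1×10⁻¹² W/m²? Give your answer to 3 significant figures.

0.00141 W/m²

L = 10·log₁₀(I/I₀) ⇒ I = I₀·10^(L/10) = 10⁻¹² × 10^9.15.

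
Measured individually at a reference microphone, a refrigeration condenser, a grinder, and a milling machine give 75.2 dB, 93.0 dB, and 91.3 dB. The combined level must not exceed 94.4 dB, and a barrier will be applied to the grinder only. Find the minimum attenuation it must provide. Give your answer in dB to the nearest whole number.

2 dB

The untreated sources together contribute 10^(75.2/10) + 10^(91.3/10) = 1.382e+09, i.e. 91.41 dB.
The limit corresponds to 10^(94.4/10) = 2.754e+09; subtracting the fixed part leaves 1.372e+09 for the grinder, i.e. 91.37 dB.
So the grinder must be reduced from 93.0 to 91.37 dB: IL = 1.63 dB.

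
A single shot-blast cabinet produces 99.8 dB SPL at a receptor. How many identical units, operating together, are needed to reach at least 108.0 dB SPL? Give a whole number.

The shortfall is 108.0 − 99.8 = 8.2 dB, and N units add 10·log₁₀ N, so need 10·log₁₀ N ≥ 8.2.
N ≥ 10^(8.2/10) = 6.607, so N = 7.

7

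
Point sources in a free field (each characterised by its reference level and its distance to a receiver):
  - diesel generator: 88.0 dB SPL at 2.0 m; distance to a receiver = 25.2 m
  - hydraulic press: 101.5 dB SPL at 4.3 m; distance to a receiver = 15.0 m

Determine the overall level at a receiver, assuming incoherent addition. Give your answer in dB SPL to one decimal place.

Apply inverse-square spreading to bring every level to the receiver, then sum 10^(L/10).
diesel generator: 88.0 − 20·log₁₀(25.2/2.0) = 88.0 − 22.01 = 65.99 dB SPL.
hydraulic press: 101.5 − 20·log₁₀(15.0/4.3) = 101.5 − 10.85 = 90.65 dB SPL.
Σ 10^(L/10) = 1.165e+09 → L_total = 10·log₁₀(1.165e+09) = 90.66 dB SPL.

90.7 dB SPL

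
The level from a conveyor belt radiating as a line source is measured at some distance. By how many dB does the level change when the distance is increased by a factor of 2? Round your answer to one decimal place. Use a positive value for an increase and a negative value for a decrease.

With cylindrical spreading the level changes by −10·log₁₀(r₂/r₁).
ΔL = −10·log₁₀(2) = -3.01 dB.

-3.0 dB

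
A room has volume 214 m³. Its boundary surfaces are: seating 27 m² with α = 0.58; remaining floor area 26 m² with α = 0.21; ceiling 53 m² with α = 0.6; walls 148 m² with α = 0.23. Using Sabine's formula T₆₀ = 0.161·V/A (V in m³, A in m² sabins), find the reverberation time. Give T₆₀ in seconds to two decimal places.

A = Σ Sᵢαᵢ = 27·0.58 + 26·0.21 + 53·0.6 + 148·0.23 = 86.96 m².
T₆₀ = 0.161·V/A = 0.161·214/86.96 = 0.396 s.

0.40 s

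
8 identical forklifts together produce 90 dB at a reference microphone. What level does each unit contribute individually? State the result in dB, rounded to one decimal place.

81.0 dB

8 equal contributions raise the level by 10·log₁₀ 8 = 9.031 dB, so each unit alone gives 90 − 9.031.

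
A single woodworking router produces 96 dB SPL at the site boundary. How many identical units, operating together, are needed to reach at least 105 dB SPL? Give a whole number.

Need L₁ + 10·log₁₀ N ≥ 105, i.e. log₁₀ N ≥ 0.90.
N ≥ 10^(9.0/10) = 7.943, so N = 8.

8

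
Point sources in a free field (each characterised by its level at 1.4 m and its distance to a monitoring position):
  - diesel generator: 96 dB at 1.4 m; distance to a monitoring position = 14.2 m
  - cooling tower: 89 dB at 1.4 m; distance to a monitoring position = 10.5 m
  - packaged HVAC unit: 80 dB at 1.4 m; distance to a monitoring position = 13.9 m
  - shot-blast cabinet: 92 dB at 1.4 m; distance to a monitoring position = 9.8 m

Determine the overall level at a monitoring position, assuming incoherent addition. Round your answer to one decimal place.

First find each source's level at the receiver (point-source: −20·log₁₀(r/r_ref)), then combine on an intensity basis.
diesel generator: 96 − 20·log₁₀(14.2/1.4) = 96 − 20.12 = 75.88 dB.
cooling tower: 89 − 20·log₁₀(10.5/1.4) = 89 − 17.50 = 71.50 dB.
packaged HVAC unit: 80 − 20·log₁₀(13.9/1.4) = 80 − 19.94 = 60.06 dB.
shot-blast cabinet: 92 − 20·log₁₀(9.8/1.4) = 92 − 16.90 = 75.10 dB.
Σ 10^(L/10) = 8.618e+07 → L_total = 10·log₁₀(8.618e+07) = 79.35 dB.

79.4 dB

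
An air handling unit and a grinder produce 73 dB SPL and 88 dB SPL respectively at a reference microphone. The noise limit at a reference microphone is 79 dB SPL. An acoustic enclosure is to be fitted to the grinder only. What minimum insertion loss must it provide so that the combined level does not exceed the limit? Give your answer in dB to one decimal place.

Fixed contribution from the other source: Σ 10^(L/10) = 10^(73/10) = 1.995e+07 (73.00 dB SPL).
To meet 79 dB SPL overall, the treated grinder may contribute at most 10^(79/10) − 1.995e+07 = 5.948e+07, i.e. 77.74 dB SPL.
So the grinder must be reduced from 88 to 77.74 dB SPL: IL = 10.26 dB.

10.3 dB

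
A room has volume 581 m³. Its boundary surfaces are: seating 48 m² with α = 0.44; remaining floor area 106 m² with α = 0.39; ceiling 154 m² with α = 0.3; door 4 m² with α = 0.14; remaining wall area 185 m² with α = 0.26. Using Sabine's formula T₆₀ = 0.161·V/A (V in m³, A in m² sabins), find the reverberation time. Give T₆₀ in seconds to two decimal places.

0.59 s

A = Σ Sᵢαᵢ = 48·0.44 + 106·0.39 + 154·0.3 + 4·0.14 + 185·0.26 = 157.32 m².
T₆₀ = 0.161·V/A = 0.161·581/157.32 = 0.595 s.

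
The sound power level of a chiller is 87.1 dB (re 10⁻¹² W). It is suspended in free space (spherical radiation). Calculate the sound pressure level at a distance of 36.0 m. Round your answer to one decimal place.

45.0 dB

The power spreads over a sphere of area 4π·r², so L_p = L_w − 10·log₁₀(4π·r²).
4π·r² = 1.629e+04 m², 10·log₁₀ of that is 42.118 dB.
L_p = 87.1 − 42.118 = 44.98 dB.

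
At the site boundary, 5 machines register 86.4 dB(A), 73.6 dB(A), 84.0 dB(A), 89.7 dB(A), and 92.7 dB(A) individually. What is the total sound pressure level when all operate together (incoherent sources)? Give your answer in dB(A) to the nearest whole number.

95 dB(A)

For uncorrelated sources the intensities add, so convert each level to linear form, sum, and take 10·log₁₀ of the total.
Σ 10^(L/10) = 10^(86.4/10) + 10^(73.6/10) + 10^(84.0/10) + 10^(89.7/10) + 10^(92.7/10) = 3.506e+09.
L_total = 10·log₁₀(3.506e+09) = 95.45 dB(A).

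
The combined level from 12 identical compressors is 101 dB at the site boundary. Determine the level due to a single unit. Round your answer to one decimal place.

90.2 dB

For N identical incoherent sources L_total = L₁ + 10·log₁₀ N, so L₁ = 101 − 10·log₁₀(12) = 101 − 10.792.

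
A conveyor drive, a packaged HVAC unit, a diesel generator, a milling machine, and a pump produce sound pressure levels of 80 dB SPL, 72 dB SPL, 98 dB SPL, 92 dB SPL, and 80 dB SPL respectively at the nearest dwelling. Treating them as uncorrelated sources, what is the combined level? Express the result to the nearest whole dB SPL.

99 dB SPL

Incoherent sources combine by intensity addition: L_total = 10·log₁₀(Σ 10^(L_i/10)).
Σ 10^(L/10) = 10^(80/10) + 10^(72/10) + 10^(98/10) + 10^(92/10) + 10^(80/10) = 8.110e+09.
L_total = 10·log₁₀(8.110e+09) = 99.09 dB SPL.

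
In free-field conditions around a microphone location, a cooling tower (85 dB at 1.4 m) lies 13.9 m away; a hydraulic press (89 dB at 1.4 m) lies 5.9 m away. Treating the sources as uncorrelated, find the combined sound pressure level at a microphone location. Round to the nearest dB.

Apply inverse-square spreading to bring every level to the receiver, then sum 10^(L/10).
cooling tower: 85 − 20·log₁₀(13.9/1.4) = 85 − 19.94 = 65.06 dB.
hydraulic press: 89 − 20·log₁₀(5.9/1.4) = 89 − 12.49 = 76.51 dB.
Σ 10^(L/10) = 4.793e+07 → L_total = 10·log₁₀(4.793e+07) = 76.81 dB.

77 dB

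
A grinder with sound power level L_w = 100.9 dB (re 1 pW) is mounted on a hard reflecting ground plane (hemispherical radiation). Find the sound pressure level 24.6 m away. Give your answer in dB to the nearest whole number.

L_p = L_w − 10·log₁₀(2π·r²) with r = 24.6 m.
2π·r² = 3802 m², 10·log₁₀ of that is 35.801 dB.
L_p = 100.9 − 35.801 = 65.10 dB.

65 dB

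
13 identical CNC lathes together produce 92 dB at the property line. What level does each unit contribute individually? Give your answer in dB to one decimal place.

13 equal contributions raise the level by 10·log₁₀ 13 = 11.139 dB, so each unit alone gives 92 − 11.139.

80.9 dB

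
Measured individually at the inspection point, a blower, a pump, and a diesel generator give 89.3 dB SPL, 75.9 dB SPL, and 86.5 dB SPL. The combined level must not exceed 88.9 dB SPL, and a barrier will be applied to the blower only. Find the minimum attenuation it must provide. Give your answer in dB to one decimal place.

4.7 dB

The untreated sources together contribute 10^(75.9/10) + 10^(86.5/10) = 4.856e+08, i.e. 86.86 dB SPL.
To meet 88.9 dB SPL overall, the treated blower may contribute at most 10^(88.9/10) − 4.856e+08 = 2.907e+08, i.e. 84.63 dB SPL.
Required insertion loss = 89.3 − 84.63 = 4.67 dB.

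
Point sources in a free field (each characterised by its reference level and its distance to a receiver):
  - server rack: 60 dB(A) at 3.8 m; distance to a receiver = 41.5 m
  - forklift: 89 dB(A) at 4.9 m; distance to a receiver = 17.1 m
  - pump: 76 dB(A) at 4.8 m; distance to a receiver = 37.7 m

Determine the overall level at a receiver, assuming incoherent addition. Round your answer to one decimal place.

78.2 dB(A)

First find each source's level at the receiver (point-source: −20·log₁₀(r/r_ref)), then combine on an intensity basis.
server rack: 60 − 20·log₁₀(41.5/3.8) = 60 − 20.77 = 39.23 dB(A).
forklift: 89 − 20·log₁₀(17.1/4.9) = 89 − 10.86 = 78.14 dB(A).
pump: 76 − 20·log₁₀(37.7/4.8) = 76 − 17.90 = 58.10 dB(A).
Σ 10^(L/10) = 6.588e+07 → L_total = 10·log₁₀(6.588e+07) = 78.19 dB(A).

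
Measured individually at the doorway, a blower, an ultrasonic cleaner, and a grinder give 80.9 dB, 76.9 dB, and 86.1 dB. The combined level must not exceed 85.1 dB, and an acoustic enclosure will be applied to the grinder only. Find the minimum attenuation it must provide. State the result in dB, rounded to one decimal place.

Everything except the grinder sums to 10^(80.9/10) + 10^(76.9/10) = 1.720e+08 in linear terms, 82.36 dB.
To meet 85.1 dB overall, the treated grinder may contribute at most 10^(85.1/10) − 1.720e+08 = 1.516e+08, i.e. 81.81 dB.
Required insertion loss = 86.1 − 81.81 = 4.29 dB.

4.3 dB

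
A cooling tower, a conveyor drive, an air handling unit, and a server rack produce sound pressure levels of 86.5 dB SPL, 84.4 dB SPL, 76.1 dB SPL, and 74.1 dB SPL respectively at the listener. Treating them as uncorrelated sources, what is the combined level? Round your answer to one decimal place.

For uncorrelated sources the intensities add, so convert each level to linear form, sum, and take 10·log₁₀ of the total.
Σ 10^(L/10) = 10^(86.5/10) + 10^(84.4/10) + 10^(76.1/10) + 10^(74.1/10) = 7.885e+08.
L_total = 10·log₁₀(7.885e+08) = 88.97 dB SPL.

89.0 dB SPL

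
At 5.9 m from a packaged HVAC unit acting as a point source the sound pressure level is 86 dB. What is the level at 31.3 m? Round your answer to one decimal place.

Point-source attenuation: ΔL = 20·log₁₀(r₂/r₁) = 20·log₁₀(31.3/5.9) = 14.494 dB.
L₂ = 86 − 20·log₁₀(31.3/5.9) = 86 − 14.494 = 71.51 dB.

71.5 dB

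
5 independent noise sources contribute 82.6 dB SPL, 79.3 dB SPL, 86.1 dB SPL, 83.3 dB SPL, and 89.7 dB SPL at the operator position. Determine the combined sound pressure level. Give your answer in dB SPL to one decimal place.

92.6 dB SPL

Incoherent sources combine by intensity addition: L_total = 10·log₁₀(Σ 10^(L_i/10)).
Σ 10^(L/10) = 10^(82.6/10) + 10^(79.3/10) + 10^(86.1/10) + 10^(83.3/10) + 10^(89.7/10) = 1.822e+09.
L_total = 10·log₁₀(1.822e+09) = 92.60 dB SPL.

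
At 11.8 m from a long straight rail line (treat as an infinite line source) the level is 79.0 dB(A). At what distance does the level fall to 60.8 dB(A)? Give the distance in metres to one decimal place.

779.6 m

Line-source spreading drops the level by 10·log₁₀(r₂/r₁); inverting, r₂/r₁ = 10^(ΔL/10).
r₂ = 11.8·10^((79.0−60.8)/10) = 11.8·10^(18.2/10) = 779.62 m.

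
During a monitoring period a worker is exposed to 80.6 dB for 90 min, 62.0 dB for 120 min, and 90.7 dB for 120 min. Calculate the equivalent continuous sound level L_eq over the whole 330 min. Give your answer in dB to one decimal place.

L_eq = 10·log₁₀[(1/T)·Σ tᵢ·10^(Lᵢ/10)] with T = 330 min.
Σ tᵢ·10^(Lᵢ/10) = 90·10^(80.6/10) + 120·10^(62.0/10) + 120·10^(90.7/10) = 1.515e+11.
L_eq = 10·log₁₀(1.515e+11/330) = 86.62 dB.

86.6 dB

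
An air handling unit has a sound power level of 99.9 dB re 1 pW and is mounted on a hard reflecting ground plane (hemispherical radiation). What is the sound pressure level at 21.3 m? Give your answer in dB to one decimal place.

L_p = L_w − 10·log₁₀(2π·r²) with r = 21.3 m.
2π·r² = 2851 m², 10·log₁₀ of that is 34.549 dB.
L_p = 99.9 − 34.549 = 65.35 dB.

65.4 dB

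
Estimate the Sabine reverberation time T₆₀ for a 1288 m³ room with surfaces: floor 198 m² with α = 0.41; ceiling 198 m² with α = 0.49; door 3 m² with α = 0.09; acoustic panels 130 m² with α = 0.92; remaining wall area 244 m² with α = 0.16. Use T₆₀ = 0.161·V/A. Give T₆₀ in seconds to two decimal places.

0.62 s

Total absorption A = 198·0.41 + 198·0.49 + 3·0.09 + 130·0.92 + 244·0.16 = 337.11 m² sabins.
T₆₀ = 0.161 × 1288 / 337.11 = 0.615 s.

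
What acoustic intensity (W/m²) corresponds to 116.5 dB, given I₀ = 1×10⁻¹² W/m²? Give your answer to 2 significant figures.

0.45 W/m²

I/I₀ = 10^(116.5/10) = 4.467e+11, so I = 4.467e+11 × 10⁻¹² W/m².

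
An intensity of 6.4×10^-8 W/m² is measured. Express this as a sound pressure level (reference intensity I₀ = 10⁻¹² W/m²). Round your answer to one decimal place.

48.1 dB

L = 10·log₁₀(I/I₀) = 10·log₁₀(6.4×10^-8/10⁻¹²) = 10·log₁₀(6.4×10^4).
L = 10·(0.8062 + 4) = 48.06 dB.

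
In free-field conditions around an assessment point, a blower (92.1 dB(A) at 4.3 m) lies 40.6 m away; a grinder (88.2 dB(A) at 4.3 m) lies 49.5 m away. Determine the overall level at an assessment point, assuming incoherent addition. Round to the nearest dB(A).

74 dB(A)

First find each source's level at the receiver (point-source: −20·log₁₀(r/r_ref)), then combine on an intensity basis.
blower: 92.1 − 20·log₁₀(40.6/4.3) = 92.1 − 19.50 = 72.60 dB(A).
grinder: 88.2 − 20·log₁₀(49.5/4.3) = 88.2 − 21.22 = 66.98 dB(A).
Σ 10^(L/10) = 2.318e+07 → L_total = 10·log₁₀(2.318e+07) = 73.65 dB(A).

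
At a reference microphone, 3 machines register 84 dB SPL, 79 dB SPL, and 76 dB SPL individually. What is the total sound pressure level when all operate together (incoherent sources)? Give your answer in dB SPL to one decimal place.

85.7 dB SPL

For uncorrelated sources the intensities add, so convert each level to linear form, sum, and take 10·log₁₀ of the total.
Σ 10^(L/10) = 10^(84/10) + 10^(79/10) + 10^(76/10) = 3.704e+08.
L_total = 10·log₁₀(3.704e+08) = 85.69 dB SPL.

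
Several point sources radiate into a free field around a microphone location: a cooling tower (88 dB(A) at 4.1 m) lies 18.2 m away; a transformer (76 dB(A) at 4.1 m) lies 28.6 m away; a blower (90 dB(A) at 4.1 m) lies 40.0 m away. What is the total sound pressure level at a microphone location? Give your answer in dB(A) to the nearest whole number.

First find each source's level at the receiver (point-source: −20·log₁₀(r/r_ref)), then combine on an intensity basis.
cooling tower: 88 − 20·log₁₀(18.2/4.1) = 88 − 12.95 = 75.05 dB(A).
transformer: 76 − 20·log₁₀(28.6/4.1) = 76 − 16.87 = 59.13 dB(A).
blower: 90 − 20·log₁₀(40.0/4.1) = 90 − 19.79 = 70.21 dB(A).
Σ 10^(L/10) = 4.334e+07 → L_total = 10·log₁₀(4.334e+07) = 76.37 dB(A).

76 dB(A)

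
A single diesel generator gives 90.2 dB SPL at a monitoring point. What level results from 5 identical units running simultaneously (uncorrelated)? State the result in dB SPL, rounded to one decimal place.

N identical incoherent sources raise the level by 10·log₁₀ N.
L_total = 90.2 + 10·log₁₀(5) = 90.2 + 6.990 = 97.19 dB SPL.

97.2 dB SPL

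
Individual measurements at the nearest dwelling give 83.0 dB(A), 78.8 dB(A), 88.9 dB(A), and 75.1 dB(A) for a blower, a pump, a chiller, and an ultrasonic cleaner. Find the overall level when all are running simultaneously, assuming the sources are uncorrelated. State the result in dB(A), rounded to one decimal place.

90.4 dB(A)

Incoherent sources combine by intensity addition: L_total = 10·log₁₀(Σ 10^(L_i/10)).
Σ 10^(L/10) = 10^(83.0/10) + 10^(78.8/10) + 10^(88.9/10) + 10^(75.1/10) = 1.084e+09.
L_total = 10·log₁₀(1.084e+09) = 90.35 dB(A).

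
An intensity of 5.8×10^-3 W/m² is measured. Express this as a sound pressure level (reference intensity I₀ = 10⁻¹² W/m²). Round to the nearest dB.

Dividing by I₀ shifts the exponent by 12: I/I₀ = 5.8×10^9.
L = 10·(0.7634 + 9) = 97.63 dB.

98 dB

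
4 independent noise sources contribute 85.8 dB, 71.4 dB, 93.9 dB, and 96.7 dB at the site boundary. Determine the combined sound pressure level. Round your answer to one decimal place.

98.8 dB

For uncorrelated sources the intensities add, so convert each level to linear form, sum, and take 10·log₁₀ of the total.
Σ 10^(L/10) = 10^(85.8/10) + 10^(71.4/10) + 10^(93.9/10) + 10^(96.7/10) = 7.526e+09.
L_total = 10·log₁₀(7.526e+09) = 98.77 dB.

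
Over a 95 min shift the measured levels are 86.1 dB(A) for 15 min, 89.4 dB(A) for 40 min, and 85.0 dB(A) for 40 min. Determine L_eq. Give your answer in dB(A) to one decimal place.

87.5 dB(A)

The energy average is taken in the linear domain: L_eq = 10·log₁₀[(Σ tᵢ·10^(Lᵢ/10))/T], T = 95 min.
Σ tᵢ·10^(Lᵢ/10) = 15·10^(86.1/10) + 40·10^(89.4/10) + 40·10^(85.0/10) = 5.360e+10.
L_eq = 10·log₁₀(5.360e+10/95) = 87.51 dB(A).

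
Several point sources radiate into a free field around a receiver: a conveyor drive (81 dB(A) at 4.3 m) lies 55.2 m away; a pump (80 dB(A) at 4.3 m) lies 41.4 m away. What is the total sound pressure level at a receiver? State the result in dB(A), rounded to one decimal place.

62.7 dB(A)

First find each source's level at the receiver (point-source: −20·log₁₀(r/r_ref)), then combine on an intensity basis.
conveyor drive: 81 − 20·log₁₀(55.2/4.3) = 81 − 22.17 = 58.83 dB(A).
pump: 80 − 20·log₁₀(41.4/4.3) = 80 − 19.67 = 60.33 dB(A).
Σ 10^(L/10) = 1.843e+06 → L_total = 10·log₁₀(1.843e+06) = 62.65 dB(A).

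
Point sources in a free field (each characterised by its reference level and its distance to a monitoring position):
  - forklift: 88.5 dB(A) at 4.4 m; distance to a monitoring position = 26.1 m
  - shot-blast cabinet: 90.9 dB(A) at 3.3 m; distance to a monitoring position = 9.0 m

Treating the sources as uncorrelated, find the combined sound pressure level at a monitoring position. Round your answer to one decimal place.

Apply inverse-square spreading to bring every level to the receiver, then sum 10^(L/10).
forklift: 88.5 − 20·log₁₀(26.1/4.4) = 88.5 − 15.46 = 73.04 dB(A).
shot-blast cabinet: 90.9 − 20·log₁₀(9.0/3.3) = 90.9 − 8.71 = 82.19 dB(A).
Σ 10^(L/10) = 1.855e+08 → L_total = 10·log₁₀(1.855e+08) = 82.68 dB(A).

82.7 dB(A)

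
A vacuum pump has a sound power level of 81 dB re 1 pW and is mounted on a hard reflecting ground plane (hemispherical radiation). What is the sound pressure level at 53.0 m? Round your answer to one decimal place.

38.5 dB

The power spreads over a hemisphere of area 2π·r², so L_p = L_w − 10·log₁₀(2π·r²).
2π·r² = 1.765e+04 m², 10·log₁₀ of that is 42.467 dB.
L_p = 81 − 42.467 = 38.53 dB.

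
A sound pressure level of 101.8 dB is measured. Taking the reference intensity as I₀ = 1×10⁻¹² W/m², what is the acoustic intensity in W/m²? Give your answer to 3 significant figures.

0.0151 W/m²

L = 10·log₁₀(I/I₀) ⇒ I = I₀·10^(L/10) = 10⁻¹² × 10^10.18.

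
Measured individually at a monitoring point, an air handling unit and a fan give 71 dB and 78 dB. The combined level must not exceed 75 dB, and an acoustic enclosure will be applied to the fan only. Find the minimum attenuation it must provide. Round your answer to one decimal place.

5.2 dB

The untreated sources together contribute 10^(71/10) = 1.259e+07, i.e. 71.00 dB.
The limit corresponds to 10^(75/10) = 3.162e+07; subtracting the fixed part leaves 1.903e+07 for the fan, i.e. 72.80 dB.
So the fan must be reduced from 78 to 72.80 dB: IL = 5.20 dB.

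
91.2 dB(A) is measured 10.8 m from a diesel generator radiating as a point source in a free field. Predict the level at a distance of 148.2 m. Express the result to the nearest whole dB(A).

68 dB(A)

For a point source, L₂ = L₁ − 20·log₁₀(r₂/r₁).
L₂ = 91.2 − 20·log₁₀(148.2/10.8) = 91.2 − 22.748 = 68.45 dB(A).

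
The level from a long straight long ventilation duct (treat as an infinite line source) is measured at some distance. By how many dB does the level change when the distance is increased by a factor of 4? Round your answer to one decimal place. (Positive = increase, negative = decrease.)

-6.0 dB

A line source loses 3 dB per doubling of distance; generally ΔL = −10·log₁₀(r₂/r₁).
ΔL = −10·log₁₀(4) = -6.02 dB.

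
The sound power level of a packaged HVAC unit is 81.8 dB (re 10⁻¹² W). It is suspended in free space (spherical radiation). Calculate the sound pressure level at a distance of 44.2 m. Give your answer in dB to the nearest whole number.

Free-field spherical radiation: L_p = L_w − 10·log₁₀(4π·r²), r = 44.2 m.
4π·r² = 2.455e+04 m², 10·log₁₀ of that is 43.901 dB.
L_p = 81.8 − 43.901 = 37.90 dB.

38 dB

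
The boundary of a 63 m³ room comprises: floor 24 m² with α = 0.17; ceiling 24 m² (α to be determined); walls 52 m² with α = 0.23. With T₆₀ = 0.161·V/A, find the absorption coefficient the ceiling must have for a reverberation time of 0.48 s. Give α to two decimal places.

From T₆₀ = 0.161·V/A, the target T₆₀ = 0.48 s needs A = 0.161·63/0.48 = 21.13 m².
Absorption from the other surfaces = 24·0.17 + 52·0.23 = 16.04 m², so the ceiling must supply 5.09 m² over 24 m².
α = 5.09/24 = 0.212.

0.21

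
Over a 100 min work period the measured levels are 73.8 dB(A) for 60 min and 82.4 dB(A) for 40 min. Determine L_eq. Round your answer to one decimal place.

79.2 dB(A)

L_eq = 10·log₁₀[(1/T)·Σ tᵢ·10^(Lᵢ/10)] with T = 100 min.
Σ tᵢ·10^(Lᵢ/10) = 60·10^(73.8/10) + 40·10^(82.4/10) = 8.391e+09.
L_eq = 10·log₁₀(8.391e+09/100) = 79.24 dB(A).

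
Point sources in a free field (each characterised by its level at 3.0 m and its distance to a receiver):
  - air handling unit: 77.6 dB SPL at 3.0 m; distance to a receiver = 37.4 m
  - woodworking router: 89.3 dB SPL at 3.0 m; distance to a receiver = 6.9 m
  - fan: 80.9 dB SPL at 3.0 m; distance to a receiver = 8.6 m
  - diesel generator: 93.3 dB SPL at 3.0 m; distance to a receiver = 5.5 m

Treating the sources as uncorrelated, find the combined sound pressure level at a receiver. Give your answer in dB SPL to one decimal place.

Propagate each source to the receiver with L = L_ref − 20·log₁₀(r/r_ref), then add intensities.
air handling unit: 77.6 − 20·log₁₀(37.4/3.0) = 77.6 − 21.92 = 55.68 dB SPL.
woodworking router: 89.3 − 20·log₁₀(6.9/3.0) = 89.3 − 7.23 = 82.07 dB SPL.
fan: 80.9 − 20·log₁₀(8.6/3.0) = 80.9 − 9.15 = 71.75 dB SPL.
diesel generator: 93.3 − 20·log₁₀(5.5/3.0) = 93.3 − 5.26 = 88.04 dB SPL.
Σ 10^(L/10) = 8.123e+08 → L_total = 10·log₁₀(8.123e+08) = 89.10 dB SPL.

89.1 dB SPL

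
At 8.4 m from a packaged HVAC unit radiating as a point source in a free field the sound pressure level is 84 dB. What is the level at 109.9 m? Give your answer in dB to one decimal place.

Spherical spreading from a point source gives a 20·log₁₀(r₂/r₁) drop.
L₂ = 84 − 20·log₁₀(109.9/8.4) = 84 − 22.334 = 61.67 dB.

61.7 dB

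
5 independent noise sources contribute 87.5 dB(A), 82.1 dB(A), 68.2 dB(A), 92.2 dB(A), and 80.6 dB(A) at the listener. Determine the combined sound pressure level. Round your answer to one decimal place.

Incoherent sources combine by intensity addition: L_total = 10·log₁₀(Σ 10^(L_i/10)).
Σ 10^(L/10) = 10^(87.5/10) + 10^(82.1/10) + 10^(68.2/10) + 10^(92.2/10) + 10^(80.6/10) = 2.506e+09.
L_total = 10·log₁₀(2.506e+09) = 93.99 dB(A).

94.0 dB(A)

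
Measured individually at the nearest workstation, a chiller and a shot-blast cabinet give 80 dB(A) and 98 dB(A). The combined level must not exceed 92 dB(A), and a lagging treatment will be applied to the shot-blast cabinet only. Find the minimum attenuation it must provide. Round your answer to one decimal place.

The untreated sources together contribute 10^(80/10) = 1.000e+08, i.e. 80.00 dB(A).
The limit corresponds to 10^(92/10) = 1.585e+09; subtracting the fixed part leaves 1.485e+09 for the shot-blast cabinet, i.e. 91.72 dB(A).
So the shot-blast cabinet must be reduced from 98 to 91.72 dB(A): IL = 6.28 dB.

6.3 dB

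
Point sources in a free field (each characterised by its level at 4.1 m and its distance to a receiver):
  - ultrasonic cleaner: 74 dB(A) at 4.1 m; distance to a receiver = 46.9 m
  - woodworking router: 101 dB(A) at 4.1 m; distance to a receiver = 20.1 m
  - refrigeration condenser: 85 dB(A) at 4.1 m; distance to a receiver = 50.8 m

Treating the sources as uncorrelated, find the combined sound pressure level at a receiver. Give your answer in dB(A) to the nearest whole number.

87 dB(A)

First find each source's level at the receiver (point-source: −20·log₁₀(r/r_ref)), then combine on an intensity basis.
ultrasonic cleaner: 74 − 20·log₁₀(46.9/4.1) = 74 − 21.17 = 52.83 dB(A).
woodworking router: 101 − 20·log₁₀(20.1/4.1) = 101 − 13.81 = 87.19 dB(A).
refrigeration condenser: 85 − 20·log₁₀(50.8/4.1) = 85 − 21.86 = 63.14 dB(A).
Σ 10^(L/10) = 5.261e+08 → L_total = 10·log₁₀(5.261e+08) = 87.21 dB(A).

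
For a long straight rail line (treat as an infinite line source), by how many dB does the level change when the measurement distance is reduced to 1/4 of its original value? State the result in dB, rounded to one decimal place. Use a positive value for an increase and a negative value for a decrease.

Line-source spreading: ΔL = −10·log₁₀(r₂/r₁).
ΔL = −10·log₁₀(0.25) = +6.02 dB.

+6.0 dB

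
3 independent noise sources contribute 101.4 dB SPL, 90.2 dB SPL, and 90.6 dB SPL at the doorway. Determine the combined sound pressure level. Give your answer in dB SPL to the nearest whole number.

For uncorrelated sources the intensities add, so convert each level to linear form, sum, and take 10·log₁₀ of the total.
Σ 10^(L/10) = 10^(101.4/10) + 10^(90.2/10) + 10^(90.6/10) = 1.600e+10.
L_total = 10·log₁₀(1.600e+10) = 102.04 dB SPL.

102 dB SPL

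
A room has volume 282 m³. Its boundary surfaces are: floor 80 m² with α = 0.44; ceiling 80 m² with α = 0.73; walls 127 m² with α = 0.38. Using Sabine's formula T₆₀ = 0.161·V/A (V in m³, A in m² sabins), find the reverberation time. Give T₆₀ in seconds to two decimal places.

A = Σ Sᵢαᵢ = 80·0.44 + 80·0.73 + 127·0.38 = 141.86 m².
T₆₀ = 0.161·V/A = 0.161·282/141.86 = 0.320 s.

0.32 s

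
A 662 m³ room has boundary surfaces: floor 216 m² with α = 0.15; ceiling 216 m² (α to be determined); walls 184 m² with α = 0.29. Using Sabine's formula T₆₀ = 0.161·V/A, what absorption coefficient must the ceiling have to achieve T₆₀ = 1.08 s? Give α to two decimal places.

A = 0.161·V/T₆₀ = 0.161·662/1.08 = 98.69 m² sabins.
Absorption from the other surfaces = 216·0.15 + 184·0.29 = 85.76 m², so the ceiling must supply 12.93 m² over 216 m².
α = 12.93/216 = 0.060.

0.06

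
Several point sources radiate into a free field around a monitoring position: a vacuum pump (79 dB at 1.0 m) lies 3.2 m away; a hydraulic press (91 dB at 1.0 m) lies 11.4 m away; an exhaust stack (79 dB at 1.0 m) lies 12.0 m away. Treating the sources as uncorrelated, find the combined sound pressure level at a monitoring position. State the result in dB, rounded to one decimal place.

Apply inverse-square spreading to bring every level to the receiver, then sum 10^(L/10).
vacuum pump: 79 − 20·log₁₀(3.2/1.0) = 79 − 10.10 = 68.90 dB.
hydraulic press: 91 − 20·log₁₀(11.4/1.0) = 91 − 21.14 = 69.86 dB.
exhaust stack: 79 − 20·log₁₀(12.0/1.0) = 79 − 21.58 = 57.42 dB.
Σ 10^(L/10) = 1.800e+07 → L_total = 10·log₁₀(1.800e+07) = 72.55 dB.

72.6 dB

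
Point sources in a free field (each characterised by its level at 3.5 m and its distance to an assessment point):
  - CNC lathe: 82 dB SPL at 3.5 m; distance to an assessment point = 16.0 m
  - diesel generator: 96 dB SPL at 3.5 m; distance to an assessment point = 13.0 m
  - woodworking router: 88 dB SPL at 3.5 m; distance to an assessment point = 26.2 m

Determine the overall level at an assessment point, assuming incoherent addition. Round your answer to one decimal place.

84.9 dB SPL

First find each source's level at the receiver (point-source: −20·log₁₀(r/r_ref)), then combine on an intensity basis.
CNC lathe: 82 − 20·log₁₀(16.0/3.5) = 82 − 13.20 = 68.80 dB SPL.
diesel generator: 96 − 20·log₁₀(13.0/3.5) = 96 − 11.40 = 84.60 dB SPL.
woodworking router: 88 − 20·log₁₀(26.2/3.5) = 88 − 17.48 = 70.52 dB SPL.
Σ 10^(L/10) = 3.074e+08 → L_total = 10·log₁₀(3.074e+08) = 84.88 dB SPL.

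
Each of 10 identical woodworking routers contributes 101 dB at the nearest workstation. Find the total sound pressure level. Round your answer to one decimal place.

With 10 equal, uncorrelated contributions the intensity is 10× that of one unit, giving a rise of 10·log₁₀ 10.
L_total = 101 + 10·log₁₀(10) = 101 + 10.000 = 111.00 dB.

111.0 dB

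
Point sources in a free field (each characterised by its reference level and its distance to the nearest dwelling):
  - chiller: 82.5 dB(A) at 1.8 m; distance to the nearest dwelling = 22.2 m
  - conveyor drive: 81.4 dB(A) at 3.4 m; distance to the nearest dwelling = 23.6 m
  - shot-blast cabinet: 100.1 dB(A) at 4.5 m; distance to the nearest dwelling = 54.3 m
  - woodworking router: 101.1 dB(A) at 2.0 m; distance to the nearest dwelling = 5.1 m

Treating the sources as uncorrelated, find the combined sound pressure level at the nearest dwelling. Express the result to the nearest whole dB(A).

93 dB(A)

Propagate each source to the receiver with L = L_ref − 20·log₁₀(r/r_ref), then add intensities.
chiller: 82.5 − 20·log₁₀(22.2/1.8) = 82.5 − 21.82 = 60.68 dB(A).
conveyor drive: 81.4 − 20·log₁₀(23.6/3.4) = 81.4 − 16.83 = 64.57 dB(A).
shot-blast cabinet: 100.1 − 20·log₁₀(54.3/4.5) = 100.1 − 21.63 = 78.47 dB(A).
woodworking router: 101.1 − 20·log₁₀(5.1/2.0) = 101.1 − 8.13 = 92.97 dB(A).
Σ 10^(L/10) = 2.055e+09 → L_total = 10·log₁₀(2.055e+09) = 93.13 dB(A).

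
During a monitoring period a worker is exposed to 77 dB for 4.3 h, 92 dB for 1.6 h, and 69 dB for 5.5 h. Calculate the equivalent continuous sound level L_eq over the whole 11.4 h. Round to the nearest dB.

L_eq = 10·log₁₀[(1/T)·Σ tᵢ·10^(Lᵢ/10)] with T = 11.4 h.
Σ tᵢ·10^(Lᵢ/10) = 4.3·10^(77/10) + 1.6·10^(92/10) + 5.5·10^(69/10) = 2.795e+09.
L_eq = 10·log₁₀(2.795e+09/11.4) = 83.89 dB.

84 dB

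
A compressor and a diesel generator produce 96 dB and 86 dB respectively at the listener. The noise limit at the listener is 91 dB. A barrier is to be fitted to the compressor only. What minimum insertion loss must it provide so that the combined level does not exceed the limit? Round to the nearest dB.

Everything except the compressor sums to 10^(86/10) = 3.981e+08 in linear terms, 86.00 dB.
The limit corresponds to 10^(91/10) = 1.259e+09; subtracting the fixed part leaves 8.608e+08 for the compressor, i.e. 89.35 dB.
Required insertion loss = 96 − 89.35 = 6.65 dB.

7 dB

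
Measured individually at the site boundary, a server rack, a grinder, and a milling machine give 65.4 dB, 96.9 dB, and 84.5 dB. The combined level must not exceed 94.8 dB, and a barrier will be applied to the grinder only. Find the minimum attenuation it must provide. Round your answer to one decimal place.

2.5 dB

The untreated sources together contribute 10^(65.4/10) + 10^(84.5/10) = 2.853e+08, i.e. 84.55 dB.
The limit corresponds to 10^(94.8/10) = 3.020e+09; subtracting the fixed part leaves 2.735e+09 for the grinder, i.e. 94.37 dB.
Required insertion loss = 96.9 − 94.37 = 2.53 dB.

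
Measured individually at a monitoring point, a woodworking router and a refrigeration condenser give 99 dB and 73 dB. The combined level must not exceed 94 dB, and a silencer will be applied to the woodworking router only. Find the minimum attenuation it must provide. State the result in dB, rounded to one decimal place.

Fixed contribution from the other source: Σ 10^(L/10) = 10^(73/10) = 1.995e+07 (73.00 dB).
To meet 94 dB overall, the treated woodworking router may contribute at most 10^(94/10) − 1.995e+07 = 2.492e+09, i.e. 93.97 dB.
So the woodworking router must be reduced from 99 to 93.97 dB: IL = 5.03 dB.

5.0 dB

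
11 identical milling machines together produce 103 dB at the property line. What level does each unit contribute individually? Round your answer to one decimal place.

For N identical incoherent sources L_total = L₁ + 10·log₁₀ N, so L₁ = 103 − 10·log₁₀(11) = 103 − 10.414.

92.6 dB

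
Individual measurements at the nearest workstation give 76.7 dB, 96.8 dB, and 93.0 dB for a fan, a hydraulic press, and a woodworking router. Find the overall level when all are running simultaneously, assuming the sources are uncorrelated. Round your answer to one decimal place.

For uncorrelated sources the intensities add, so convert each level to linear form, sum, and take 10·log₁₀ of the total.
Σ 10^(L/10) = 10^(76.7/10) + 10^(96.8/10) + 10^(93.0/10) = 6.828e+09.
L_total = 10·log₁₀(6.828e+09) = 98.34 dB.

98.3 dB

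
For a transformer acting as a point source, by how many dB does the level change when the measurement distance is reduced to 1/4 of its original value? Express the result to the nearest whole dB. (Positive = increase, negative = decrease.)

A point source loses 6 dB per doubling of distance; generally ΔL = −20·log₁₀(r₂/r₁).
ΔL = −20·log₁₀(0.25) = +12.04 dB.

+12 dB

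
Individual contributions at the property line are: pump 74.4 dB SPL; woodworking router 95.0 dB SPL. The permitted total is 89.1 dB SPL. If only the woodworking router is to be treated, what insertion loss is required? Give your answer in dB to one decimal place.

Everything except the woodworking router sums to 10^(74.4/10) = 2.754e+07 in linear terms, 74.40 dB SPL.
To meet 89.1 dB SPL overall, the treated woodworking router may contribute at most 10^(89.1/10) − 2.754e+07 = 7.853e+08, i.e. 88.95 dB SPL.
Required insertion loss = 95.0 − 88.95 = 6.05 dB.

6.0 dB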